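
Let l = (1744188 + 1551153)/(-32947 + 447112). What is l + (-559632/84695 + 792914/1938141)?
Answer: 7968289304125451/4532369174433945 ≈ 1.7581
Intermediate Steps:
l = 1098447/138055 (l = 3295341/414165 = 3295341*(1/414165) = 1098447/138055 ≈ 7.9566)
l + (-559632/84695 + 792914/1938141) = 1098447/138055 + (-559632/84695 + 792914/1938141) = 1098447/138055 - 1017489872882/164150851995 = 7968289304125451/4532369174433945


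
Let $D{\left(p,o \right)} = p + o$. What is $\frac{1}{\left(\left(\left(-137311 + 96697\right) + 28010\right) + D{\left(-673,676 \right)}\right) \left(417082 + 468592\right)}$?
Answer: $- \frac{1}{11160378074} \approx -8.9603 \cdot 10^{-11}$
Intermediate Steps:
$D{\left(p,o \right)} = o + p$
$\frac{1}{\left(\left(\left(-137311 + 96697\right) + 28010\right) + D{\left(-673,676 \right)}\right) \left(417082 + 468592\right)} = \frac{1}{\left(\left(\left(-137311 + 96697\right) + 28010\right) + \left(676 - 673\right)\right) \left(417082 + 468592\right)} = \frac{1}{\left(\left(-40614 + 28010\right) + 3\right) 885674} = \frac{1}{\left(-12604 + 3\right) 885674} = \frac{1}{\left(-12601\right) 885674} = \frac{1}{-11160378074} = - \frac{1}{11160378074}$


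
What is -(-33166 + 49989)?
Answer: -16823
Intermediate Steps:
-(-33166 + 49989) = -1*16823 = -16823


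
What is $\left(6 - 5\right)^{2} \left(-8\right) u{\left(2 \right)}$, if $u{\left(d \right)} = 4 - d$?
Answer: $-16$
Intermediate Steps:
$\left(6 - 5\right)^{2} \left(-8\right) u{\left(2 \right)} = \left(6 - 5\right)^{2} \left(-8\right) \left(4 - 2\right) = 1^{2} \left(-8\right) \left(4 - 2\right) = 1 \left(-8\right) 2 = \left(-8\right) 2 = -16$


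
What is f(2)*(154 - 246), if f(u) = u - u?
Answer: 0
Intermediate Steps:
f(u) = 0
f(2)*(154 - 246) = 0*(154 - 246) = 0*(-92) = 0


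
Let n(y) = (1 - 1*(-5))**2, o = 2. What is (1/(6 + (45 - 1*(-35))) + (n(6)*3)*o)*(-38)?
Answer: -352963/43 ≈ -8208.4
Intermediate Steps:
n(y) = 36 (n(y) = (1 + 5)**2 = 6**2 = 36)
(1/(6 + (45 - 1*(-35))) + (n(6)*3)*o)*(-38) = (1/(6 + (45 - 1*(-35))) + (36*3)*2)*(-38) = (1/(6 + (45 + 35)) + 108*2)*(-38) = (1/(6 + 80) + 216)*(-38) = (1/86 + 216)*(-38) = (18577/86)*(-38) = -352963/43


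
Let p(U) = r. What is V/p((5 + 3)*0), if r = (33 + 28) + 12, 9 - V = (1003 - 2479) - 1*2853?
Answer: 4338/73 ≈ 59.425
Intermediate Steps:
V = 4338 (V = 9 - ((1003 - 2479) - 1*2853) = 9 - (-1476 - 2853) = 9 - 1*(-4329) = 9 + 4329 = 4338)
r = 73 (r = 61 + 12 = 73)
p(U) = 73
V/p((5 + 3)*0) = 4338/73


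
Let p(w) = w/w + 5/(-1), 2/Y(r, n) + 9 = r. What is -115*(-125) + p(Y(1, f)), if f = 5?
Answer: 14371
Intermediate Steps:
Y(r, n) = 2/(-9 + r)
p(w) = -4 (p(w) = 1 + 5*(-1) = 1 - 5 = -4)
-115*(-125) + p(Y(1, f)) = -115*(-125) - 4 = 14375 - 4 = 14371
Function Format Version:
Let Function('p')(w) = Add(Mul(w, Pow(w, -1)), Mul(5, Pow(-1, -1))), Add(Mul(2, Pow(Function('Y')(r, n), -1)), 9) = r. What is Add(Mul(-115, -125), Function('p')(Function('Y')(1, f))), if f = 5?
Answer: 14371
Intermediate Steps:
Function('Y')(r, n) = Mul(2, Pow(Add(-9, r), -1))
Function('p')(w) = -4 (Function('p')(w) = Add(1, Mul(5, -1)) = Add(1, -5) = -4)
Add(Mul(-115, -125), Function('p')(Function('Y')(1, f))) = Add(Mul(-115, -125), -4) = Add(14375, -4) = 14371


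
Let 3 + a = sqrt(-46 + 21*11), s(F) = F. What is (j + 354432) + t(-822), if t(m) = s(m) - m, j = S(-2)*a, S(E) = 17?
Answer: 354381 + 17*sqrt(185) ≈ 3.5461e+5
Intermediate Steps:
a = -3 + sqrt(185) (a = -3 + sqrt(-46 + 21*11) = -3 + sqrt(-46 + 231) = -3 + sqrt(185) ≈ 10.601)
j = -51 + 17*sqrt(185) (j = 17*(-3 + sqrt(185)) = -51 + 17*sqrt(185) ≈ 180.23)
t(m) = 0 (t(m) = m - m = 0)
(j + 354432) + t(-822) = ((-51 + 17*sqrt(185)) + 354432) + 0 = (354381 + 17*sqrt(185)) + 0 = 354381 + 17*sqrt(185)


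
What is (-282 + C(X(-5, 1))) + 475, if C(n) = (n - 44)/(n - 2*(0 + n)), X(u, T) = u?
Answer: 916/5 ≈ 183.20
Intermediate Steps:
C(n) = -(-44 + n)/n (C(n) = (-44 + n)/(n - 2*n) = (-44 + n)/((-n)) = (-44 + n)*(-1/n) = -(-44 + n)/n)
(-282 + C(X(-5, 1))) + 475 = (-282 + (44 - 1*(-5))/(-5)) + 475 = (-282 - (44 + 5)/5) + 475 = (-282 - ⅕*49) + 475 = (-282 - 49/5) + 475 = -1459/5 + 475 = 916/5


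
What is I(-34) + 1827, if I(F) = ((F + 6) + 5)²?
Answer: 2356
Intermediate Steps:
I(F) = (11 + F)² (I(F) = ((6 + F) + 5)² = (11 + F)²)
I(-34) + 1827 = (11 - 34)² + 1827 = (-23)² + 1827 = 529 + 1827 = 2356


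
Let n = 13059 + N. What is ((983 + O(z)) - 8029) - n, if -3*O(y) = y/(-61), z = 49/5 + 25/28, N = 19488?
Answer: -338123721/8540 ≈ -39593.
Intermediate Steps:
z = 1497/140 (z = 49*(⅕) + 25*(1/28) = 49/5 + 25/28 = 1497/140 ≈ 10.693)
n = 32547 (n = 13059 + 19488 = 32547)
O(y) = y/183 (O(y) = -y/(3*(-61)) = -y*(-1)/(3*61) = -(-1)*y/183 = y/183)
((983 + O(z)) - 8029) - n = ((983 + (1/183)*(1497/140)) - 8029) - 1*32547 = ((983 + 499/8540) - 8029) - 32547 = (8395319/8540 - 8029) - 32547 = -60172341/8540 - 32547 = -338123721/8540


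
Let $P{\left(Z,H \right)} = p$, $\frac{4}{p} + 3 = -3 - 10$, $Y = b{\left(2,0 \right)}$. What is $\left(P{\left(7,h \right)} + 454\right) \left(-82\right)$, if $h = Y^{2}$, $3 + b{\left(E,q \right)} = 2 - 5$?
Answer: $- \frac{74415}{2} \approx -37208.0$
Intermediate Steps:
$b{\left(E,q \right)} = -6$ ($b{\left(E,q \right)} = -3 + \left(2 - 5\right) = -3 - 3 = -6$)
$Y = -6$
$p = - \frac{1}{4}$ ($p = \frac{4}{-3 - 13} = \frac{4}{-16} = 4 \left(- \frac{1}{16}\right) = - \frac{1}{4} \approx -0.25$)
$h = 36$ ($h = \left(-6\right)^{2} = 36$)
$P{\left(Z,H \right)} = - \frac{1}{4}$
$\left(P{\left(7,h \right)} + 454\right) \left(-82\right) = \left(- \frac{1}{4} + 454\right) \left(-82\right) = \frac{1815}{4} \left(-82\right) = - \frac{74415}{2}$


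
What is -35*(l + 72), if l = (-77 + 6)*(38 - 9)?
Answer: 69545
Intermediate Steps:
l = -2059 (l = -71*29 = -2059)
-35*(l + 72) = -35*(-2059 + 72) = -35*(-1987) = 69545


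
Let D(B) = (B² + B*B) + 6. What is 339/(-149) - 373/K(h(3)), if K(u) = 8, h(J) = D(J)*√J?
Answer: -58289/1192 ≈ -48.900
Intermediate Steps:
D(B) = 6 + 2*B² (D(B) = (B² + B²) + 6 = 2*B² + 6 = 6 + 2*B²)
h(J) = √J*(6 + 2*J²) (h(J) = (6 + 2*J²)*√J = √J*(6 + 2*J²))
339/(-149) - 373/K(h(3)) = 339/(-149) - 373/8 = 339*(-1/149) - 373*⅛ = -339/149 - 373/8 = -58289/1192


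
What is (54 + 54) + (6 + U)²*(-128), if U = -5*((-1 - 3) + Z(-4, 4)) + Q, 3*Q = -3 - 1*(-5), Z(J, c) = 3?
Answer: -155828/9 ≈ -17314.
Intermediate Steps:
Q = ⅔ (Q = (-3 - 1*(-5))/3 = (-3 + 5)/3 = (⅓)*2 = ⅔ ≈ 0.66667)
U = 17/3 (U = -5*((-1 - 3) + 3) + ⅔ = -5*(-4 + 3) + ⅔ = -5*(-1) + ⅔ = 5 + ⅔ = 17/3 ≈ 5.6667)
(54 + 54) + (6 + U)²*(-128) = (54 + 54) + (6 + 17/3)²*(-128) = 108 + (35/3)²*(-128) = 108 + (1225/9)*(-128) = 108 - 156800/9 = -155828/9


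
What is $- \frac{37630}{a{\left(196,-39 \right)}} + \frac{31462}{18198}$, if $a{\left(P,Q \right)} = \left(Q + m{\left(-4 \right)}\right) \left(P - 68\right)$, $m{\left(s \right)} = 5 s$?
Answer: $\frac{230597941}{34357824} \approx 6.7117$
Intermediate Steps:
$a{\left(P,Q \right)} = \left(-68 + P\right) \left(-20 + Q\right)$ ($a{\left(P,Q \right)} = \left(Q + 5 \left(-4\right)\right) \left(P - 68\right) = \left(Q - 20\right) \left(-68 + P\right) = \left(-20 + Q\right) \left(-68 + P\right) = \left(-68 + P\right) \left(-20 + Q\right)$)
$- \frac{37630}{a{\left(196,-39 \right)}} + \frac{31462}{18198} = - \frac{37630}{1360 - -2652 - 3920 + 196 \left(-39\right)} + \frac{31462}{18198} = - \frac{37630}{1360 + 2652 - 3920 - 7644} + 31462 \cdot \frac{1}{18198} = - \frac{37630}{-7552} + \frac{15731}{9099} = \left(-37630\right) \left(- \frac{1}{7552}\right) + \frac{15731}{9099} = \frac{18815}{3776} + \frac{15731}{9099} = \frac{230597941}{34357824}$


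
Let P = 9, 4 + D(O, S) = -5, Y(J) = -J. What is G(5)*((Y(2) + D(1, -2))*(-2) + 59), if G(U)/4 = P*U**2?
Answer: 72900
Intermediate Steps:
D(O, S) = -9 (D(O, S) = -4 - 5 = -9)
G(U) = 36*U**2 (G(U) = 4*(9*U**2) = 36*U**2)
G(5)*((Y(2) + D(1, -2))*(-2) + 59) = (36*5**2)*((-1*2 - 9)*(-2) + 59) = (36*25)*((-2 - 9)*(-2) + 59) = 900*(-11*(-2) + 59) = 900*(22 + 59) = 900*81 = 72900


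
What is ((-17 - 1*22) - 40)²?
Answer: 6241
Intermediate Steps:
((-17 - 1*22) - 40)² = ((-17 - 22) - 40)² = (-39 - 40)² = (-79)² = 6241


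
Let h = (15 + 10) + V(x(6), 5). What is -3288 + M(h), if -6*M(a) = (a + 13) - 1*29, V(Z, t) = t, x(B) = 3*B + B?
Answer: -9871/3 ≈ -3290.3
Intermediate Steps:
x(B) = 4*B
h = 30 (h = (15 + 10) + 5 = 25 + 5 = 30)
M(a) = 8/3 - a/6 (M(a) = -((a + 13) - 1*29)/6 = -((13 + a) - 29)/6 = -(-16 + a)/6 = 8/3 - a/6)
-3288 + M(h) = -3288 + (8/3 - ⅙*30) = -3288 + (8/3 - 5) = -3288 - 7/3 = -9871/3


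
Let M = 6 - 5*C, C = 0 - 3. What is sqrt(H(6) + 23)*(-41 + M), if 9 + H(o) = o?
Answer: -40*sqrt(5) ≈ -89.443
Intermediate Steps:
H(o) = -9 + o
C = -3
M = 21 (M = 6 - 5*(-3) = 6 + 15 = 21)
sqrt(H(6) + 23)*(-41 + M) = sqrt((-9 + 6) + 23)*(-41 + 21) = sqrt(-3 + 23)*(-20) = sqrt(20)*(-20) = (2*sqrt(5))*(-20) = -40*sqrt(5)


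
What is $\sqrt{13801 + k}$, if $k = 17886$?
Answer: $\sqrt{31687} \approx 178.01$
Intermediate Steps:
$\sqrt{13801 + k} = \sqrt{13801 + 17886} = \sqrt{31687}$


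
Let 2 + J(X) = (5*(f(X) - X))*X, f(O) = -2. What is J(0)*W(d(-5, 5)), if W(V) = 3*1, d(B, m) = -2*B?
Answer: -6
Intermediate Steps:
W(V) = 3
J(X) = -2 + X*(-10 - 5*X) (J(X) = -2 + (5*(-2 - X))*X = -2 + (-10 - 5*X)*X = -2 + X*(-10 - 5*X))
J(0)*W(d(-5, 5)) = (-2 - 10*0 - 5*0²)*3 = (-2 + 0 - 5*0)*3 = (-2 + 0 + 0)*3 = -2*3 = -6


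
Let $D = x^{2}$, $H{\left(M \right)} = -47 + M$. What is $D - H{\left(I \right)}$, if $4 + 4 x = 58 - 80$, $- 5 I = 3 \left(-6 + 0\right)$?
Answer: $\frac{1713}{20} \approx 85.65$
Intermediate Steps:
$I = \frac{18}{5}$ ($I = - \frac{3 \left(-6 + 0\right)}{5} = - \frac{3 \left(-6\right)}{5} = \left(- \frac{1}{5}\right) \left(-18\right) = \frac{18}{5} \approx 3.6$)
$x = - \frac{13}{2}$ ($x = -1 + \frac{58 - 80}{4} = -1 + \frac{1}{4} \left(-22\right) = -1 - \frac{11}{2} = - \frac{13}{2} \approx -6.5$)
$D = \frac{169}{4}$ ($D = \left(- \frac{13}{2}\right)^{2} = \frac{169}{4} \approx 42.25$)
$D - H{\left(I \right)} = \frac{169}{4} - \left(-47 + \frac{18}{5}\right) = \frac{169}{4} - - \frac{217}{5} = \frac{169}{4} + \frac{217}{5} = \frac{1713}{20}$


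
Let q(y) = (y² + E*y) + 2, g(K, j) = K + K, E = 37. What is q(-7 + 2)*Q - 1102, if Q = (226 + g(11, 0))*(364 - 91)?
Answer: -10698334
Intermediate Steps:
g(K, j) = 2*K
Q = 67704 (Q = (226 + 2*11)*(364 - 91) = (226 + 22)*273 = 248*273 = 67704)
q(y) = 2 + y² + 37*y (q(y) = (y² + 37*y) + 2 = 2 + y² + 37*y)
q(-7 + 2)*Q - 1102 = (2 + (-7 + 2)² + 37*(-7 + 2))*67704 - 1102 = (2 + (-5)² + 37*(-5))*67704 - 1102 = (2 + 25 - 185)*67704 - 1102 = -158*67704 - 1102 = -10697232 - 1102 = -10698334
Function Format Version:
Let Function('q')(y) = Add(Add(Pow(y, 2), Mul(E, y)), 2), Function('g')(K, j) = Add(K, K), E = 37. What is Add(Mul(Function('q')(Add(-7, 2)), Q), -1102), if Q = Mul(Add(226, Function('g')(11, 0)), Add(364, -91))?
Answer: -10698334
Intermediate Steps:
Function('g')(K, j) = Mul(2, K)
Q = 67704 (Q = Mul(Add(226, Mul(2, 11)), Add(364, -91)) = Mul(Add(226, 22), 273) = Mul(248, 273) = 67704)
Function('q')(y) = Add(2, Pow(y, 2), Mul(37, y)) (Function('q')(y) = Add(Add(Pow(y, 2), Mul(37, y)), 2) = Add(2, Pow(y, 2), Mul(37, y)))
Add(Mul(Function('q')(Add(-7, 2)), Q), -1102) = Add(Mul(Add(2, Pow(Add(-7, 2), 2), Mul(37, Add(-7, 2))), 67704), -1102) = Add(Mul(Add(2, Pow(-5, 2), Mul(37, -5)), 67704), -1102) = Add(Mul(Add(2, 25, -185), 67704), -1102) = Add(Mul(-158, 67704), -1102) = Add(-10697232, -1102) = -10698334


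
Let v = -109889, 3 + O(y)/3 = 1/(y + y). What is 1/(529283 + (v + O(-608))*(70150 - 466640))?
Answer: 608/26492984874959 ≈ 2.2949e-11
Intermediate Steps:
O(y) = -9 + 3/(2*y) (O(y) = -9 + 3/(y + y) = -9 + 3/((2*y)) = -9 + 3*(1/(2*y)) = -9 + 3/(2*y))
1/(529283 + (v + O(-608))*(70150 - 466640)) = 1/(529283 + (-109889 + (-9 + (3/2)/(-608)))*(70150 - 466640)) = 1/(529283 + (-109889 + (-9 + (3/2)*(-1/608)))*(-396490)) = 1/(529283 + (-109889 + (-9 - 3/1216))*(-396490)) = 1/(529283 + (-109889 - 10947/1216)*(-396490)) = 1/(529283 - 133635971/1216*(-396490)) = 1/(529283 + 26492663070895/608) = 1/(26492984874959/608) = 608/26492984874959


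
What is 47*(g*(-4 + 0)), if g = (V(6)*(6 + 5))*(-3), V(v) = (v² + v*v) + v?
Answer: 483912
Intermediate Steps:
V(v) = v + 2*v² (V(v) = (v² + v²) + v = 2*v² + v = v + 2*v²)
g = -2574 (g = ((6*(1 + 2*6))*(6 + 5))*(-3) = ((6*(1 + 12))*11)*(-3) = ((6*13)*11)*(-3) = (78*11)*(-3) = 858*(-3) = -2574)
47*(g*(-4 + 0)) = 47*(-2574*(-4 + 0)) = 47*(-2574*(-4)) = 47*10296 = 483912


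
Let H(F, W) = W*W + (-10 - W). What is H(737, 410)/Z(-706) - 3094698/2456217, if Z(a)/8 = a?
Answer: -8944527518/289014867 ≈ -30.948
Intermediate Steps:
Z(a) = 8*a
H(F, W) = -10 + W² - W (H(F, W) = W² + (-10 - W) = -10 + W² - W)
H(737, 410)/Z(-706) - 3094698/2456217 = (-10 + 410² - 1*410)/((8*(-706))) - 3094698/2456217 = (-10 + 168100 - 410)/(-5648) - 3094698*1/2456217 = 167680*(-1/5648) - 1031566/818739 = -10480/353 - 1031566/818739 = -8944527518/289014867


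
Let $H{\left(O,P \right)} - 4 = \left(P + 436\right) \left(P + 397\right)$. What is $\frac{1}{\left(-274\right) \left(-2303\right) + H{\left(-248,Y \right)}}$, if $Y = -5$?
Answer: $\frac{1}{799978} \approx 1.25 \cdot 10^{-6}$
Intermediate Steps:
$H{\left(O,P \right)} = 4 + \left(397 + P\right) \left(436 + P\right)$ ($H{\left(O,P \right)} = 4 + \left(P + 436\right) \left(P + 397\right) = 4 + \left(436 + P\right) \left(397 + P\right) = 4 + \left(397 + P\right) \left(436 + P\right)$)
$\frac{1}{\left(-274\right) \left(-2303\right) + H{\left(-248,Y \right)}} = \frac{1}{\left(-274\right) \left(-2303\right) + \left(173096 + \left(-5\right)^{2} + 833 \left(-5\right)\right)} = \frac{1}{631022 + \left(173096 + 25 - 4165\right)} = \frac{1}{631022 + 168956} = \frac{1}{799978}$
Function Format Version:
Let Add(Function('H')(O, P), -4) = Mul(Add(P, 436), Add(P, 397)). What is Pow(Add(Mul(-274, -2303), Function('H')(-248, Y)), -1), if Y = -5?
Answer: Rational(1, 799978) ≈ 1.2500e-6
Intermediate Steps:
Function('H')(O, P) = Add(4, Mul(Add(397, P), Add(436, P))) (Function('H')(O, P) = Add(4, Mul(Add(P, 436), Add(P, 397))) = Add(4, Mul(Add(436, P), Add(397, P))) = Add(4, Mul(Add(397, P), Add(436, P))))
Pow(Add(Mul(-274, -2303), Function('H')(-248, Y)), -1) = Pow(Add(Mul(-274, -2303), Add(173096, Pow(-5, 2), Mul(833, -5))), -1) = Pow(Add(631022, Add(173096, 25, -4165)), -1) = Pow(Add(631022, 168956), -1) = Pow(799978, -1) = Rational(1, 799978)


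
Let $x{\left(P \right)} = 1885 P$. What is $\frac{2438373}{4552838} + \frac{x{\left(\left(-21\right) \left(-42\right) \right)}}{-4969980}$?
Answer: $\frac{12636814358}{62854205009} \approx 0.20105$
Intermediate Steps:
$\frac{2438373}{4552838} + \frac{x{\left(\left(-21\right) \left(-42\right) \right)}}{-4969980} = \frac{2438373}{4552838} + \frac{1885 \left(\left(-21\right) \left(-42\right)\right)}{-4969980} = 2438373 \cdot \frac{1}{4552838} + 1885 \cdot 882 \left(- \frac{1}{4969980}\right) = \frac{2438373}{4552838} + 1662570 \left(- \frac{1}{4969980}\right) = \frac{2438373}{4552838} - \frac{18473}{55222} = \frac{12636814358}{62854205009}$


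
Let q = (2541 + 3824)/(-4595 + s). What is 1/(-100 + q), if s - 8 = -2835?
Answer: -7422/748565 ≈ -0.0099150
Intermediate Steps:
s = -2827 (s = 8 - 2835 = -2827)
q = -6365/7422 (q = (2541 + 3824)/(-4595 - 2827) = 6365/(-7422) = 6365*(-1/7422) = -6365/7422 ≈ -0.85759)
1/(-100 + q) = 1/(-100 - 6365/7422) = 1/(-748565/7422) = -7422/748565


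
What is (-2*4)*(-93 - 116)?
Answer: 1672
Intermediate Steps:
(-2*4)*(-93 - 116) = -8*(-209) = 1672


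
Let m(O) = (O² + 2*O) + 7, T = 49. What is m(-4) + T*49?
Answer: 2416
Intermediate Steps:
m(O) = 7 + O² + 2*O
m(-4) + T*49 = (7 + (-4)² + 2*(-4)) + 49*49 = (7 + 16 - 8) + 2401 = 15 + 2401 = 2416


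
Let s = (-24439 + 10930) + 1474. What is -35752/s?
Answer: 35752/12035 ≈ 2.9707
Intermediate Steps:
s = -12035 (s = -13509 + 1474 = -12035)
-35752/s = -35752/(-12035) = -35752*(-1/12035) = 35752/12035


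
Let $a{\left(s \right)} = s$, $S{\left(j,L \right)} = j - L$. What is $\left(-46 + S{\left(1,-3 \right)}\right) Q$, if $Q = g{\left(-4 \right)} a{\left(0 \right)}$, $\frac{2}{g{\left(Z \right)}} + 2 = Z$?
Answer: $0$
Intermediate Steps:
$g{\left(Z \right)} = \frac{2}{-2 + Z}$
$Q = 0$ ($Q = \frac{2}{-2 - 4} \cdot 0 = \frac{2}{-6} \cdot 0 = 2 \left(- \frac{1}{6}\right) 0 = \left(- \frac{1}{3}\right) 0 = 0$)
$\left(-46 + S{\left(1,-3 \right)}\right) Q = \left(-46 + \left(1 - -3\right)\right) 0 = \left(-46 + \left(1 + 3\right)\right) 0 = \left(-46 + 4\right) 0 = \left(-42\right) 0 = 0$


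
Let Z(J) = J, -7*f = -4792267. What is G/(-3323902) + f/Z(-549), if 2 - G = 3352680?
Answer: -7958070762140/6386877693 ≈ -1246.0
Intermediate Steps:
G = -3352678 (G = 2 - 1*3352680 = 2 - 3352680 = -3352678)
f = 4792267/7 (f = -⅐*(-4792267) = 4792267/7 ≈ 6.8461e+5)
G/(-3323902) + f/Z(-549) = -3352678/(-3323902) + (4792267/7)/(-549) = -3352678*(-1/3323902) + (4792267/7)*(-1/549) = 1676339/1661951 - 4792267/3843 = -7958070762140/6386877693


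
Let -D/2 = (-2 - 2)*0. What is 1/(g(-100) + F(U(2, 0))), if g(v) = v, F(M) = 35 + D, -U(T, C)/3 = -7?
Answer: -1/65 ≈ -0.015385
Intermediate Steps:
U(T, C) = 21 (U(T, C) = -3*(-7) = 21)
D = 0 (D = -2*(-2 - 2)*0 = -(-8)*0 = -2*0 = 0)
F(M) = 35 (F(M) = 35 + 0 = 35)
1/(g(-100) + F(U(2, 0))) = 1/(-100 + 35) = 1/(-65) = -1/65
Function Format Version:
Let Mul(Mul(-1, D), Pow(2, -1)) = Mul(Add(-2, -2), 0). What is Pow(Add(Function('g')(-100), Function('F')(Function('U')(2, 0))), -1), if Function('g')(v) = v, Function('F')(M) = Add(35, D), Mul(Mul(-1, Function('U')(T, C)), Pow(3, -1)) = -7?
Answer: Rational(-1, 65) ≈ -0.015385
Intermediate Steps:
Function('U')(T, C) = 21 (Function('U')(T, C) = Mul(-3, -7) = 21)
D = 0 (D = Mul(-2, Mul(Add(-2, -2), 0)) = Mul(-2, Mul(-4, 0)) = Mul(-2, 0) = 0)
Function('F')(M) = 35 (Function('F')(M) = Add(35, 0) = 35)
Pow(Add(Function('g')(-100), Function('F')(Function('U')(2, 0))), -1) = Pow(Add(-100, 35), -1) = Pow(-65, -1) = Rational(-1, 65)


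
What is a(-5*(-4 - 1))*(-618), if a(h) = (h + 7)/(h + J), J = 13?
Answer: -9888/19 ≈ -520.42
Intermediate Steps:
a(h) = (7 + h)/(13 + h) (a(h) = (h + 7)/(h + 13) = (7 + h)/(13 + h))
a(-5*(-4 - 1))*(-618) = ((7 - 5*(-4 - 1))/(13 - 5*(-4 - 1)))*(-618) = ((7 - 5*(-5))/(13 - 5*(-5)))*(-618) = ((7 + 25)/(13 + 25))*(-618) = (32/38)*(-618) = ((1/38)*32)*(-618) = (16/19)*(-618) = -9888/19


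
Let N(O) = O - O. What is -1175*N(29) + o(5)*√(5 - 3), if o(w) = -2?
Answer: -2*√2 ≈ -2.8284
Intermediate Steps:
N(O) = 0
-1175*N(29) + o(5)*√(5 - 3) = -1175*0 - 2*√(5 - 3) = 0 - 2*√2 = -2*√2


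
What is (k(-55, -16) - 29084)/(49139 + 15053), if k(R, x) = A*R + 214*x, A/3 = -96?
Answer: -4167/16048 ≈ -0.25966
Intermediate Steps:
A = -288 (A = 3*(-96) = -288)
k(R, x) = -288*R + 214*x
(k(-55, -16) - 29084)/(49139 + 15053) = ((-288*(-55) + 214*(-16)) - 29084)/(49139 + 15053) = ((15840 - 3424) - 29084)/64192 = (12416 - 29084)*(1/64192) = -16668*1/64192 = -4167/16048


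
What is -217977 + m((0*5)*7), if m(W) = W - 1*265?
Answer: -218242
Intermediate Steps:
m(W) = -265 + W (m(W) = W - 265 = -265 + W)
-217977 + m((0*5)*7) = -217977 + (-265 + (0*5)*7) = -217977 + (-265 + 0*7) = -217977 + (-265 + 0) = -217977 - 265 = -218242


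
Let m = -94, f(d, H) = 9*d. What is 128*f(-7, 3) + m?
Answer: -8158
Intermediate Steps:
128*f(-7, 3) + m = 128*(9*(-7)) - 94 = 128*(-63) - 94 = -8064 - 94 = -8158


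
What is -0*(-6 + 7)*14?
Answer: 0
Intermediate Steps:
-0*(-6 + 7)*14 = -0*1*14 = -0*14 = -1*0 = 0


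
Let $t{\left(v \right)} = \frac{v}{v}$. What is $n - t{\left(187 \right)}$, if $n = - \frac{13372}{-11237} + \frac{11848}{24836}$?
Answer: $\frac{46540209}{69770533} \approx 0.66705$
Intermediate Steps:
$t{\left(v \right)} = 1$
$n = \frac{116310742}{69770533}$ ($n = \left(-13372\right) \left(- \frac{1}{11237}\right) + 11848 \cdot \frac{1}{24836} = \frac{13372}{11237} + \frac{2962}{6209} = \frac{116310742}{69770533} \approx 1.667$)
$n - t{\left(187 \right)} = \frac{116310742}{69770533} - 1 = \frac{46540209}{69770533}$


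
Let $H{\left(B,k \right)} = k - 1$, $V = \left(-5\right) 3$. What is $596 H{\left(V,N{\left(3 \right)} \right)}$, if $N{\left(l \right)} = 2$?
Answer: $596$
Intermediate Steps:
$V = -15$
$H{\left(B,k \right)} = -1 + k$ ($H{\left(B,k \right)} = k - 1 = -1 + k$)
$596 H{\left(V,N{\left(3 \right)} \right)} = 596 \left(-1 + 2\right) = 596 \cdot 1 = 596$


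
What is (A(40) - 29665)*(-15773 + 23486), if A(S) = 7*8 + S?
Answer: -228065697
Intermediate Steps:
A(S) = 56 + S
(A(40) - 29665)*(-15773 + 23486) = ((56 + 40) - 29665)*(-15773 + 23486) = (96 - 29665)*7713 = -29569*7713 = -228065697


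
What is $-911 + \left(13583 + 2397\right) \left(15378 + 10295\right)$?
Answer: $410253629$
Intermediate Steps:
$-911 + \left(13583 + 2397\right) \left(15378 + 10295\right) = -911 + 15980 \cdot 25673 = -911 + 410254540 = 410253629$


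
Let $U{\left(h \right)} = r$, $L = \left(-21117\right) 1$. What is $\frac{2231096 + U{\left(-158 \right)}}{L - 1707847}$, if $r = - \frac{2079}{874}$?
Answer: $- \frac{1949975825}{1511114536} \approx -1.2904$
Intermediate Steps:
$r = - \frac{2079}{874}$ ($r = \left(-2079\right) \frac{1}{874} = - \frac{2079}{874} \approx -2.3787$)
$L = -21117$
$U{\left(h \right)} = - \frac{2079}{874}$
$\frac{2231096 + U{\left(-158 \right)}}{L - 1707847} = \frac{2231096 - \frac{2079}{874}}{-21117 - 1707847} = \frac{1949975825}{874 \left(-1728964\right)} = \frac{1949975825}{874} \left(- \frac{1}{1728964}\right) = - \frac{1949975825}{1511114536}$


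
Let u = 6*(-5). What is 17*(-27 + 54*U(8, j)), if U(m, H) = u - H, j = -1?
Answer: -27081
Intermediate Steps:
u = -30
U(m, H) = -30 - H
17*(-27 + 54*U(8, j)) = 17*(-27 + 54*(-30 - 1*(-1))) = 17*(-27 + 54*(-30 + 1)) = 17*(-27 + 54*(-29)) = 17*(-27 - 1566) = 17*(-1593) = -27081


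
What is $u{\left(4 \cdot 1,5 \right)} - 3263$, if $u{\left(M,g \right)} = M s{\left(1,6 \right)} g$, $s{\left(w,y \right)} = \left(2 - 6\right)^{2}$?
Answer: $-2943$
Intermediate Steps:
$s{\left(w,y \right)} = 16$ ($s{\left(w,y \right)} = \left(2 - 6\right)^{2} = \left(-4\right)^{2} = 16$)
$u{\left(M,g \right)} = 16 M g$ ($u{\left(M,g \right)} = M 16 g = 16 M g$)
$u{\left(4 \cdot 1,5 \right)} - 3263 = 16 \cdot 4 \cdot 1 \cdot 5 - 3263 = 16 \cdot 4 \cdot 5 - 3263 = 320 - 3263 = -2943$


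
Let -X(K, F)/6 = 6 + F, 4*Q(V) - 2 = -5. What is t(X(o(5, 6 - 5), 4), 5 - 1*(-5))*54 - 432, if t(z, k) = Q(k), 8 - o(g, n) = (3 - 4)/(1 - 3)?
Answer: -945/2 ≈ -472.50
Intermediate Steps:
Q(V) = -¾ (Q(V) = ½ + (¼)*(-5) = ½ - 5/4 = -¾)
o(g, n) = 15/2 (o(g, n) = 8 - (3 - 4)/(1 - 3) = 8 - (-1)/(-2) = 8 - (-1)*(-1)/2 = 8 - 1*½ = 8 - ½ = 15/2)
X(K, F) = -36 - 6*F (X(K, F) = -6*(6 + F) = -36 - 6*F)
t(z, k) = -¾
t(X(o(5, 6 - 5), 4), 5 - 1*(-5))*54 - 432 = -¾*54 - 432 = -81/2 - 432 = -945/2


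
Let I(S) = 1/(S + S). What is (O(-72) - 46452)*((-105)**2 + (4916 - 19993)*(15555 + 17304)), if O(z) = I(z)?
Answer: 184100124237139/8 ≈ 2.3013e+13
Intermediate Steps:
I(S) = 1/(2*S)
O(z) = 1/(2*z)
(O(-72) - 46452)*((-105)**2 + (4916 - 19993)*(15555 + 17304)) = ((1/2)/(-72) - 46452)*((-105)**2 + (4916 - 19993)*(15555 + 17304)) = ((1/2)*(-1/72) - 46452)*(11025 - 15077*32859) = (-1/144 - 46452)*(11025 - 495415143) = -6689089/144*(-495404118) = 184100124237139/8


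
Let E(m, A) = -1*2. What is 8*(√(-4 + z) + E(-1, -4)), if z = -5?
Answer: -16 + 24*I ≈ -16.0 + 24.0*I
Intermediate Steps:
E(m, A) = -2
8*(√(-4 + z) + E(-1, -4)) = 8*(√(-4 - 5) - 2) = 8*(√(-9) - 2) = 8*(3*I - 2) = 8*(-2 + 3*I) = -16 + 24*I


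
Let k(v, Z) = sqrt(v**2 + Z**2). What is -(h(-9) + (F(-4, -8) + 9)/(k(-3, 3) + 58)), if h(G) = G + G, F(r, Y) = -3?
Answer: 29940/1673 + 9*sqrt(2)/1673 ≈ 17.904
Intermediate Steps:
h(G) = 2*G
k(v, Z) = sqrt(Z**2 + v**2)
-(h(-9) + (F(-4, -8) + 9)/(k(-3, 3) + 58)) = -(2*(-9) + (-3 + 9)/(sqrt(3**2 + (-3)**2) + 58)) = -(-18 + 6/(sqrt(9 + 9) + 58)) = -(-18 + 6/(sqrt(18) + 58)) = -(-18 + 6/(3*sqrt(2) + 58)) = -(-18 + 6/(58 + 3*sqrt(2))) = 18 - 6/(58 + 3*sqrt(2))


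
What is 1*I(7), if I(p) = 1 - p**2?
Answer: -48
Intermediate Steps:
1*I(7) = 1*(1 - 1*7**2) = 1*(1 - 1*49) = 1*(1 - 49) = 1*(-48) = -48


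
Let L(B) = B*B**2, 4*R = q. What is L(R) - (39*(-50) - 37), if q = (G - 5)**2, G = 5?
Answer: 1987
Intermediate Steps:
q = 0 (q = (5 - 5)**2 = 0**2 = 0)
R = 0 (R = (1/4)*0 = 0)
L(B) = B**3
L(R) - (39*(-50) - 37) = 0**3 - (39*(-50) - 37) = 0 - (-1950 - 37) = 0 - 1*(-1987) = 0 + 1987 = 1987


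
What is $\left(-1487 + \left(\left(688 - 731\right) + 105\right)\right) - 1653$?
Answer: $-3078$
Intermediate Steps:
$\left(-1487 + \left(\left(688 - 731\right) + 105\right)\right) - 1653 = \left(-1487 + \left(-43 + 105\right)\right) - 1653 = \left(-1487 + 62\right) - 1653 = -1425 - 1653 = -3078$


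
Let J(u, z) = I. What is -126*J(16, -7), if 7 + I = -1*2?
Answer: 1134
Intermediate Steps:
I = -9 (I = -7 - 1*2 = -7 - 2 = -9)
J(u, z) = -9
-126*J(16, -7) = -126*(-9) = 1134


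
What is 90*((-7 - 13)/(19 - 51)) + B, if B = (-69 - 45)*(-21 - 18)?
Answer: 18009/4 ≈ 4502.3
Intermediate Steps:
B = 4446 (B = -114*(-39) = 4446)
90*((-7 - 13)/(19 - 51)) + B = 90*((-7 - 13)/(19 - 51)) + 4446 = 90*(-20/(-32)) + 4446 = 90*(-20*(-1/32)) + 4446 = 90*(5/8) + 4446 = 225/4 + 4446 = 18009/4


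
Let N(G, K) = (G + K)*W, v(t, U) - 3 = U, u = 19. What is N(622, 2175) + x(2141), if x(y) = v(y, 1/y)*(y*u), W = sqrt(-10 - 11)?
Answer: 122056 + 2797*I*sqrt(21) ≈ 1.2206e+5 + 12817.0*I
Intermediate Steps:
v(t, U) = 3 + U
W = I*sqrt(21) (W = sqrt(-21) = I*sqrt(21) ≈ 4.5826*I)
N(G, K) = I*sqrt(21)*(G + K) (N(G, K) = (G + K)*(I*sqrt(21)) = I*sqrt(21)*(G + K))
x(y) = 19*y*(3 + 1/y) (x(y) = (3 + 1/y)*(y*19) = (3 + 1/y)*(19*y) = 19*y*(3 + 1/y))
N(622, 2175) + x(2141) = I*sqrt(21)*(622 + 2175) + (19 + 57*2141) = I*sqrt(21)*2797 + (19 + 122037) = 2797*I*sqrt(21) + 122056 = 122056 + 2797*I*sqrt(21)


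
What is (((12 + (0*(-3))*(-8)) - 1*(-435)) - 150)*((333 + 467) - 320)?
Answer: 142560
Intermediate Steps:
(((12 + (0*(-3))*(-8)) - 1*(-435)) - 150)*((333 + 467) - 320) = (((12 + 0*(-8)) + 435) - 150)*(800 - 320) = (((12 + 0) + 435) - 150)*480 = ((12 + 435) - 150)*480 = (447 - 150)*480 = 297*480 = 142560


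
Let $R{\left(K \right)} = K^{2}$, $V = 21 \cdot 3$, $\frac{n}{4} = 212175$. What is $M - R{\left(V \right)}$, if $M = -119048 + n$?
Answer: $725683$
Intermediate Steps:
$n = 848700$ ($n = 4 \cdot 212175 = 848700$)
$V = 63$
$M = 729652$ ($M = -119048 + 848700 = 729652$)
$M - R{\left(V \right)} = 729652 - 63^{2} = 729652 - 3969 = 725683$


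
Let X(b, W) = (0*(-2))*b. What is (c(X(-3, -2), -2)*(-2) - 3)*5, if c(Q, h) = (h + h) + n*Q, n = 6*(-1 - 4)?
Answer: 25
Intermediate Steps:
X(b, W) = 0 (X(b, W) = 0*b = 0)
n = -30 (n = 6*(-5) = -30)
c(Q, h) = -30*Q + 2*h (c(Q, h) = (h + h) - 30*Q = 2*h - 30*Q = -30*Q + 2*h)
(c(X(-3, -2), -2)*(-2) - 3)*5 = ((-30*0 + 2*(-2))*(-2) - 3)*5 = ((0 - 4)*(-2) - 3)*5 = (-4*(-2) - 3)*5 = (8 - 3)*5 = 5*5 = 25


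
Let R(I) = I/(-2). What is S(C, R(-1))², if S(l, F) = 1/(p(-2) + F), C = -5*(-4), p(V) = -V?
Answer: 4/25 ≈ 0.16000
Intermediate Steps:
R(I) = -I/2 (R(I) = I*(-½) = -I/2)
C = 20
S(l, F) = 1/(2 + F) (S(l, F) = 1/(-1*(-2) + F) = 1/(2 + F))
S(C, R(-1))² = (1/(2 - ½*(-1)))² = (1/(2 + ½))² = (1/(5/2))² = (⅖)² = 4/25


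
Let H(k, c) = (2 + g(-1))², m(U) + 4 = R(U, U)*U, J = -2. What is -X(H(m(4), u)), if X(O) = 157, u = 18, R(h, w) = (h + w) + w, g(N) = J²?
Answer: -157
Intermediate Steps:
g(N) = 4 (g(N) = (-2)² = 4)
R(h, w) = h + 2*w
m(U) = -4 + 3*U² (m(U) = -4 + (U + 2*U)*U = -4 + (3*U)*U = -4 + 3*U²)
H(k, c) = 36 (H(k, c) = (2 + 4)² = 6² = 36)
-X(H(m(4), u)) = -1*157 = -157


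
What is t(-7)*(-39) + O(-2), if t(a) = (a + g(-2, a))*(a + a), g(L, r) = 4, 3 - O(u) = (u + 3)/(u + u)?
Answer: -6539/4 ≈ -1634.8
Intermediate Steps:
O(u) = 3 - (3 + u)/(2*u) (O(u) = 3 - (u + 3)/(u + u) = 3 - (3 + u)/(2*u))
t(a) = 2*a*(4 + a) (t(a) = (a + 4)*(a + a) = (4 + a)*(2*a) = 2*a*(4 + a))
t(-7)*(-39) + O(-2) = (2*(-7)*(4 - 7))*(-39) + (½)*(-3 + 5*(-2))/(-2) = (2*(-7)*(-3))*(-39) + (½)*(-½)*(-3 - 10) = 42*(-39) + (½)*(-½)*(-13) = -1638 + 13/4 = -6539/4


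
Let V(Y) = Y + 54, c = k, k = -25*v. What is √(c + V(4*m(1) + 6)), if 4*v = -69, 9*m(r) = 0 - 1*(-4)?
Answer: √17749/6 ≈ 22.204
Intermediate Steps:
m(r) = 4/9 (m(r) = (0 - 1*(-4))/9 = (0 + 4)/9 = (⅑)*4 = 4/9)
v = -69/4 (v = (¼)*(-69) = -69/4 ≈ -17.250)
k = 1725/4 (k = -25*(-69/4) = 1725/4 ≈ 431.25)
c = 1725/4 ≈ 431.25
V(Y) = 54 + Y
√(c + V(4*m(1) + 6)) = √(1725/4 + (54 + (4*(4/9) + 6))) = √(1725/4 + (54 + (16/9 + 6))) = √(1725/4 + (54 + 70/9)) = √(1725/4 + 556/9) = √(17749/36) = √17749/6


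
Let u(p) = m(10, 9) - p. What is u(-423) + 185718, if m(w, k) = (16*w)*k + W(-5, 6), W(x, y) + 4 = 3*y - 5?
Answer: 187590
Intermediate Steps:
W(x, y) = -9 + 3*y (W(x, y) = -4 + (3*y - 5) = -4 + (-5 + 3*y) = -9 + 3*y)
m(w, k) = 9 + 16*k*w (m(w, k) = (16*w)*k + (-9 + 3*6) = 16*k*w + (-9 + 18) = 16*k*w + 9 = 9 + 16*k*w)
u(p) = 1449 - p (u(p) = (9 + 16*9*10) - p = (9 + 1440) - p = 1449 - p)
u(-423) + 185718 = (1449 - 1*(-423)) + 185718 = (1449 + 423) + 185718 = 1872 + 185718 = 187590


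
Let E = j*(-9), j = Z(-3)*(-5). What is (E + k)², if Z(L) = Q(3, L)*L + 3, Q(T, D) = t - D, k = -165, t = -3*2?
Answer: 140625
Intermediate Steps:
t = -6
Q(T, D) = -6 - D
Z(L) = 3 + L*(-6 - L) (Z(L) = (-6 - L)*L + 3 = L*(-6 - L) + 3 = 3 + L*(-6 - L))
j = -60 (j = (3 - 1*(-3)*(6 - 3))*(-5) = (3 - 1*(-3)*3)*(-5) = (3 + 9)*(-5) = 12*(-5) = -60)
E = 540 (E = -60*(-9) = 540)
(E + k)² = (540 - 165)² = 375² = 140625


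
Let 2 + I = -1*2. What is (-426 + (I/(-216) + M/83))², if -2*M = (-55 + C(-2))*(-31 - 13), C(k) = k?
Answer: 3908390611225/20088324 ≈ 1.9456e+5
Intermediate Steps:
I = -4 (I = -2 - 1*2 = -2 - 2 = -4)
M = -1254 (M = -(-55 - 2)*(-31 - 13)/2 = -(-57)*(-44)/2 = -½*2508 = -1254)
(-426 + (I/(-216) + M/83))² = (-426 + (-4/(-216) - 1254/83))² = (-426 + (-4*(-1/216) - 1254*1/83))² = (-426 + (1/54 - 1254/83))² = (-426 - 67633/4482)² = (-1976965/4482)² = 3908390611225/20088324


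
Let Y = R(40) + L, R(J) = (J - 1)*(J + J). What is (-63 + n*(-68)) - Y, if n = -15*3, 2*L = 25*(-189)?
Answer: 4479/2 ≈ 2239.5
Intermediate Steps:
L = -4725/2 (L = (25*(-189))/2 = (1/2)*(-4725) = -4725/2 ≈ -2362.5)
n = -45
R(J) = 2*J*(-1 + J) (R(J) = (-1 + J)*(2*J) = 2*J*(-1 + J))
Y = 1515/2 (Y = 2*40*(-1 + 40) - 4725/2 = 2*40*39 - 4725/2 = 3120 - 4725/2 = 1515/2 ≈ 757.50)
(-63 + n*(-68)) - Y = (-63 - 45*(-68)) - 1*1515/2 = (-63 + 3060) - 1515/2 = 2997 - 1515/2 = 4479/2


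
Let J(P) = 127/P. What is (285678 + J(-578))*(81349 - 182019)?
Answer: -8311403638595/289 ≈ -2.8759e+10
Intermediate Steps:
(285678 + J(-578))*(81349 - 182019) = (285678 + 127/(-578))*(81349 - 182019) = (285678 + 127*(-1/578))*(-100670) = (285678 - 127/578)*(-100670) = (165121757/578)*(-100670) = -8311403638595/289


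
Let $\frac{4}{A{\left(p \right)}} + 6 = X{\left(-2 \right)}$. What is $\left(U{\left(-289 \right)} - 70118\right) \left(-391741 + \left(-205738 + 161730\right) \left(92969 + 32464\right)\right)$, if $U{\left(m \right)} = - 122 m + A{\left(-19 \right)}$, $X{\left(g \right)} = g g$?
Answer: $192453830460710$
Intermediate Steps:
$X{\left(g \right)} = g^{2}$
$A{\left(p \right)} = -2$ ($A{\left(p \right)} = \frac{4}{-6 + \left(-2\right)^{2}} = \frac{4}{-6 + 4} = \frac{4}{-2} = 4 \left(- \frac{1}{2}\right) = -2$)
$U{\left(m \right)} = -2 - 122 m$ ($U{\left(m \right)} = - 122 m - 2 = -2 - 122 m$)
$\left(U{\left(-289 \right)} - 70118\right) \left(-391741 + \left(-205738 + 161730\right) \left(92969 + 32464\right)\right) = \left(\left(-2 - -35258\right) - 70118\right) \left(-391741 + \left(-205738 + 161730\right) \left(92969 + 32464\right)\right) = \left(\left(-2 + 35258\right) - 70118\right) \left(-391741 - 5520055464\right) = \left(35256 - 70118\right) \left(-391741 - 5520055464\right) = \left(-34862\right) \left(-5520447205\right) = 192453830460710$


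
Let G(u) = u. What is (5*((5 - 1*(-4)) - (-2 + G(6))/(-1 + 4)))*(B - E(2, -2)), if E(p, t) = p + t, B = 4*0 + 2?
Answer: 230/3 ≈ 76.667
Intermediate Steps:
B = 2 (B = 0 + 2 = 2)
(5*((5 - 1*(-4)) - (-2 + G(6))/(-1 + 4)))*(B - E(2, -2)) = (5*((5 - 1*(-4)) - (-2 + 6)/(-1 + 4)))*(2 - (2 - 2)) = (5*((5 + 4) - 4/3))*(2 - 1*0) = (5*(9 - 4/3))*(2 + 0) = (5*(9 - 1*4/3))*2 = (5*(9 - 4/3))*2 = (5*(23/3))*2 = (115/3)*2 = 230/3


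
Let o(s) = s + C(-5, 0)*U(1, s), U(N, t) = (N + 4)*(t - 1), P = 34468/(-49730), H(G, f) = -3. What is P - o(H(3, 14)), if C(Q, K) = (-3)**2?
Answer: 4533061/24865 ≈ 182.31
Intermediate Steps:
P = -17234/24865 (P = 34468*(-1/49730) = -17234/24865 ≈ -0.69310)
C(Q, K) = 9
U(N, t) = (-1 + t)*(4 + N) (U(N, t) = (4 + N)*(-1 + t) = (-1 + t)*(4 + N))
o(s) = -45 + 46*s (o(s) = s + 9*(-4 - 1*1 + 4*s + 1*s) = s + 9*(-4 - 1 + 4*s + s) = s + 9*(-5 + 5*s) = s + (-45 + 45*s) = -45 + 46*s)
P - o(H(3, 14)) = -17234/24865 - (-45 + 46*(-3)) = -17234/24865 - (-45 - 138) = -17234/24865 - 1*(-183) = -17234/24865 + 183 = 4533061/24865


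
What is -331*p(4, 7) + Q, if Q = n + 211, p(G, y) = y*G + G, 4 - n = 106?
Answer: -10483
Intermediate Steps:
n = -102 (n = 4 - 1*106 = 4 - 106 = -102)
p(G, y) = G + G*y (p(G, y) = G*y + G = G + G*y)
Q = 109 (Q = -102 + 211 = 109)
-331*p(4, 7) + Q = -1324*(1 + 7) + 109 = -1324*8 + 109 = -331*32 + 109 = -10592 + 109 = -10483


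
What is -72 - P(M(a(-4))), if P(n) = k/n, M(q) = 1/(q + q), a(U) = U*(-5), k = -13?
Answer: 448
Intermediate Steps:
a(U) = -5*U
M(q) = 1/(2*q)
P(n) = -13/n
-72 - P(M(a(-4))) = -72 - (-13)/(1/(2*((-5*(-4))))) = -72 - (-13)/((1/2)/20) = -72 - (-13)/((1/2)*(1/20)) = -72 - (-13)/1/40 = -72 - (-13)*40 = -72 - 1*(-520) = -72 + 520 = 448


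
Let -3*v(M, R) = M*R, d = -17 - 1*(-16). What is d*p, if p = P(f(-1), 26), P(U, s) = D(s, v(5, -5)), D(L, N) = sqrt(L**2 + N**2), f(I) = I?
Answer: -sqrt(6709)/3 ≈ -27.303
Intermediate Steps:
d = -1 (d = -17 + 16 = -1)
v(M, R) = -M*R/3
P(U, s) = sqrt(625/9 + s**2) (P(U, s) = sqrt(s**2 + (-1/3*5*(-5))**2) = sqrt(s**2 + (25/3)**2) = sqrt(s**2 + 625/9) = sqrt(625/9 + s**2))
p = sqrt(6709)/3 (p = sqrt(625 + 9*26**2)/3 = sqrt(625 + 9*676)/3 = sqrt(625 + 6084)/3 = sqrt(6709)/3 ≈ 27.303)
d*p = -sqrt(6709)/3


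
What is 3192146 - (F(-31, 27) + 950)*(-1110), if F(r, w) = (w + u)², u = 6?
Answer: 5455436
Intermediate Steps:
F(r, w) = (6 + w)² (F(r, w) = (w + 6)² = (6 + w)²)
3192146 - (F(-31, 27) + 950)*(-1110) = 3192146 - ((6 + 27)² + 950)*(-1110) = 3192146 - (33² + 950)*(-1110) = 3192146 - (1089 + 950)*(-1110) = 3192146 - 2039*(-1110) = 3192146 - 1*(-2263290) = 3192146 + 2263290 = 5455436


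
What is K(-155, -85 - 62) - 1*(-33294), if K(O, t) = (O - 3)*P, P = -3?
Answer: 33768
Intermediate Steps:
K(O, t) = 9 - 3*O (K(O, t) = (O - 3)*(-3) = (-3 + O)*(-3) = 9 - 3*O)
K(-155, -85 - 62) - 1*(-33294) = (9 - 3*(-155)) - 1*(-33294) = (9 + 465) + 33294 = 474 + 33294 = 33768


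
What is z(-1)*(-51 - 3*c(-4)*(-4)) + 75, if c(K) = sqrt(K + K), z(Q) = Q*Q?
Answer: 24 + 24*I*sqrt(2) ≈ 24.0 + 33.941*I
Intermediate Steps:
z(Q) = Q**2
c(K) = sqrt(2)*sqrt(K) (c(K) = sqrt(2*K) = sqrt(2)*sqrt(K))
z(-1)*(-51 - 3*c(-4)*(-4)) + 75 = (-1)**2*(-51 - 3*(sqrt(2)*sqrt(-4))*(-4)) + 75 = 1*(-51 - 3*(sqrt(2)*(2*I))*(-4)) + 75 = 1*(-51 - 3*(2*I*sqrt(2))*(-4)) + 75 = 1*(-51 - 6*I*sqrt(2)*(-4)) + 75 = 1*(-51 - (-24)*I*sqrt(2)) + 75 = 1*(-51 + 24*I*sqrt(2)) + 75 = (-51 + 24*I*sqrt(2)) + 75 = 24 + 24*I*sqrt(2)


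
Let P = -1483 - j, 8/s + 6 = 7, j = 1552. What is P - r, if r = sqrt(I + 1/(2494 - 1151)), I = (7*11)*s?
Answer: -3035 - 3*sqrt(123449903)/1343 ≈ -3059.8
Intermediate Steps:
s = 8 (s = 8/(-6 + 7) = 8/1 = 8*1 = 8)
P = -3035 (P = -1483 - 1*1552 = -1483 - 1552 = -3035)
I = 616 (I = (7*11)*8 = 77*8 = 616)
r = 3*sqrt(123449903)/1343 (r = sqrt(616 + 1/(2494 - 1151)) = sqrt(616 + 1/1343) = sqrt(827289/1343) = 3*sqrt(123449903)/1343 ≈ 24.819)
P - r = -3035 - 3*sqrt(123449903)/1343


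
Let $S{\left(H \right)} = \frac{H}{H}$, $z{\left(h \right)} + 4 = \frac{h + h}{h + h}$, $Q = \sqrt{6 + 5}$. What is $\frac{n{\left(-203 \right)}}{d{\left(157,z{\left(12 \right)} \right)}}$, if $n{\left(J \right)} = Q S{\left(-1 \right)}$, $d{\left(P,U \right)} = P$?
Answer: $\frac{\sqrt{11}}{157} \approx 0.021125$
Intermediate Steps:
$Q = \sqrt{11} \approx 3.3166$
$z{\left(h \right)} = -3$ ($z{\left(h \right)} = -4 + \frac{h + h}{h + h} = -4 + \frac{2 h}{2 h} = -4 + 2 h \frac{1}{2 h} = -4 + 1 = -3$)
$S{\left(H \right)} = 1$
$n{\left(J \right)} = \sqrt{11}$ ($n{\left(J \right)} = \sqrt{11} \cdot 1 = \sqrt{11}$)
$\frac{n{\left(-203 \right)}}{d{\left(157,z{\left(12 \right)} \right)}} = \frac{\sqrt{11}}{157}$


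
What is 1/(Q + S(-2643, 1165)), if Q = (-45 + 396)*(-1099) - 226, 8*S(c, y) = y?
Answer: -8/3086635 ≈ -2.5918e-6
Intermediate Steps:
S(c, y) = y/8
Q = -385975 (Q = 351*(-1099) - 226 = -385749 - 226 = -385975)
1/(Q + S(-2643, 1165)) = 1/(-385975 + (⅛)*1165) = 1/(-385975 + 1165/8) = 1/(-3086635/8) = -8/3086635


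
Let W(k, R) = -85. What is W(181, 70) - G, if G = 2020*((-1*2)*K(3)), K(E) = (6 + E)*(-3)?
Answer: -109165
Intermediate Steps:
K(E) = -18 - 3*E
G = 109080 (G = 2020*((-1*2)*(-18 - 3*3)) = 2020*(-2*(-18 - 9)) = 2020*(-2*(-27)) = 2020*54 = 109080)
W(181, 70) - G = -85 - 1*109080 = -85 - 109080 = -109165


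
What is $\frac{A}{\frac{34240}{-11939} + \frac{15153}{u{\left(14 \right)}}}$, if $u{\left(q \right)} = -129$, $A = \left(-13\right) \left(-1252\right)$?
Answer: $- \frac{8355724052}{61776209} \approx -135.26$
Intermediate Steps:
$A = 16276$
$\frac{A}{\frac{34240}{-11939} + \frac{15153}{u{\left(14 \right)}}} = \frac{16276}{\frac{34240}{-11939} + \frac{15153}{-129}} = \frac{16276}{34240 \left(- \frac{1}{11939}\right) + 15153 \left(- \frac{1}{129}\right)} = \frac{16276}{- \frac{34240}{11939} - \frac{5051}{43}} = \frac{16276}{- \frac{61776209}{513377}} = 16276 \left(- \frac{513377}{61776209}\right) = - \frac{8355724052}{61776209}$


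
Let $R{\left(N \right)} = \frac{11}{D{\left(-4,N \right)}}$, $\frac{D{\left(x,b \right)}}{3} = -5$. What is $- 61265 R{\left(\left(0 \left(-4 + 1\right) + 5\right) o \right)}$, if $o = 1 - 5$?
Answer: $\frac{134783}{3} \approx 44928.0$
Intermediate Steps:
$o = -4$
$D{\left(x,b \right)} = -15$ ($D{\left(x,b \right)} = 3 \left(-5\right) = -15$)
$R{\left(N \right)} = - \frac{11}{15}$ ($R{\left(N \right)} = \frac{11}{-15} = 11 \left(- \frac{1}{15}\right) = - \frac{11}{15}$)
$- 61265 R{\left(\left(0 \left(-4 + 1\right) + 5\right) o \right)} = \left(-61265\right) \left(- \frac{11}{15}\right) = \frac{134783}{3}$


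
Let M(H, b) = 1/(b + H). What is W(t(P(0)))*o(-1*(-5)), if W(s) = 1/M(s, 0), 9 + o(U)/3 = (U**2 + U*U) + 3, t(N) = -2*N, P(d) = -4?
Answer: 1056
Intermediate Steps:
M(H, b) = 1/(H + b)
o(U) = -18 + 6*U**2 (o(U) = -27 + 3*((U**2 + U*U) + 3) = -27 + 3*((U**2 + U**2) + 3) = -27 + 3*(2*U**2 + 3) = -27 + 3*(3 + 2*U**2) = -27 + (9 + 6*U**2) = -18 + 6*U**2)
W(s) = s (W(s) = 1/(1/(s + 0)) = 1/(1/s) = s)
W(t(P(0)))*o(-1*(-5)) = (-2*(-4))*(-18 + 6*(-1*(-5))**2) = 8*(-18 + 6*5**2) = 8*(-18 + 6*25) = 8*(-18 + 150) = 8*132 = 1056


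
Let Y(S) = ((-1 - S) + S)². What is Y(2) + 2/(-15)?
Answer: 13/15 ≈ 0.86667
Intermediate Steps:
Y(S) = 1 (Y(S) = (-1)² = 1)
Y(2) + 2/(-15) = 1 + 2/(-15) = 1 - 1/15*2 = 1 - 2/15 = 13/15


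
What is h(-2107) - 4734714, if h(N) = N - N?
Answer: -4734714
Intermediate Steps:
h(N) = 0
h(-2107) - 4734714 = 0 - 4734714 = -4734714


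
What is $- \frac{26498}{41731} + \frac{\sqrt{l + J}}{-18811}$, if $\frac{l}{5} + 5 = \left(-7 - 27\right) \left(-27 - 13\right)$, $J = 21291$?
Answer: $- \frac{26498}{41731} - \frac{\sqrt{28066}}{18811} \approx -0.64388$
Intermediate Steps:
$l = 6775$ ($l = -25 + 5 \left(-7 - 27\right) \left(-27 - 13\right) = -25 + 5 \left(\left(-34\right) \left(-40\right)\right) = -25 + 5 \cdot 1360 = -25 + 6800 = 6775$)
$- \frac{26498}{41731} + \frac{\sqrt{l + J}}{-18811} = - \frac{26498}{41731} + \frac{\sqrt{6775 + 21291}}{-18811} = \left(-26498\right) \frac{1}{41731} + \sqrt{28066} \left(- \frac{1}{18811}\right) = - \frac{26498}{41731} - \frac{\sqrt{28066}}{18811}$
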